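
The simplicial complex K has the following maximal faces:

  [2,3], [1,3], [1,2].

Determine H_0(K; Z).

H_0 ≅ Z.

Take the total order 1 < 2 < 3 on the vertex set. Then K (dimension 1) consists of the simplices:

  0-simplices (3): [1], [2], [3]
  1-simplices (3): [1,2], [1,3], [2,3]

Hence C_0 ≅ Z^3, C_1 ≅ Z^3.

∂_1: C_1 → C_0 maps an edge to its endpoints' difference, ∂[p,q] = q − p.
As a 3×3 matrix over Z this has rank 2, with invariant factors (1,1).

Now H_k = ker ∂_k / im ∂_{k+1}, so:

  H_0: rank C_0 − rank ∂_1 = 3 − 2 = 1, and the invariant factors of ∂_1 are all 1, so H_0 ≅ Z.

(K is a triangulation of the circle S^1.)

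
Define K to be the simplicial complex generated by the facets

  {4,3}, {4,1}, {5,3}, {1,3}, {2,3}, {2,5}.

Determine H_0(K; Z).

Fix the vertex order 1 < 2 < 3 < 4 < 5 and write every simplex with vertices in increasing order. Then dim K = 1 and the simplices of K are:

  0-simplices (5): [1], [2], [3], [4], [5]
  1-simplices (6): [1,3], [1,4], [2,3], [2,5], [3,4], [3,5]

giving chain groups C_0 ≅ Z^5, C_1 ≅ Z^6.

∂_1: C_1 → C_0 is given by ∂[p,q] = [q] − [p].
This gives a 5×6 integer matrix of rank 4; reducing to Smith normal form yields diagonal entries (1,1,1,1).

Computing H_k = (kernel of ∂_k) / (image of ∂_{k+1}):

  H_0: rank C_0 − rank ∂_1 = 5 − 4 = 1, and the invariant factors of ∂_1 are all 1, so H_0 = Z.

H_0 = Z.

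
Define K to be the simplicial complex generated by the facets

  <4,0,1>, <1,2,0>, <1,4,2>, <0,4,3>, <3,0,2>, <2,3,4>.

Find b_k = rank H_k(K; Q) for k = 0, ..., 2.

Order the vertices as 0 < 1 < 2 < 3 < 4. Listing each simplex with vertices in this order, K has dimension 2 with simplices:

  0-simplices (5): [0], [1], [2], [3], [4]
  1-simplices (9): [0,1], [0,2], [0,3], [0,4], [1,2], [1,4], [2,3], [2,4], [3,4]
  2-simplices (6): [0,1,2], [0,1,4], [0,2,3], [0,3,4], [1,2,4], [2,3,4]

so the chain groups are C_0 ≅ Z^5, C_1 ≅ Z^9, C_2 ≅ Z^6.

∂_1: C_1 → C_0 maps an edge to its endpoints' difference, ∂[p,q] = q − p.
This gives a 5×9 integer matrix of rank 4; reducing to Smith normal form yields diagonal entries (1,1,1,1).

The boundary map ∂_2: C_2 → C_1 acts by ∂[p,q,r] = [q,r] − [p,r] + [p,q]. For instance
  ∂[0,1,2] = [1,2] − [0,2] + [0,1],
  ∂[0,1,4] = [1,4] − [0,4] + [0,1].
This gives a 9×6 integer matrix of rank 5; reducing to Smith normal form yields diagonal entries (1,1,1,1,1).

Now H_k = ker ∂_k / im ∂_{k+1}, so:

  H_0: rank C_0 − rank ∂_1 = 5 − 4 = 1, and the invariant factors of ∂_1 are all 1, so H_0 = Z.
  H_1: rank ker ∂_1 − rank ∂_2 = (9 − 4) − 5 = 0, and the invariant factors of ∂_2 are all 1, so H_1 = 0.
  H_2: rank ker ∂_2 − rank ∂_3 = (6 − 5) − 0 = 1, and there is no ∂_3, so H_2 = Z.

As a check, the Euler characteristic is 5 − 9 + 6 = 2, which agrees with 1 − 0 + 1 = 2.

Hence the Betti numbers are b_0 = 1, b_1 = 0, b_2 = 1.

b_0 = 1, b_1 = 0, b_2 = 1.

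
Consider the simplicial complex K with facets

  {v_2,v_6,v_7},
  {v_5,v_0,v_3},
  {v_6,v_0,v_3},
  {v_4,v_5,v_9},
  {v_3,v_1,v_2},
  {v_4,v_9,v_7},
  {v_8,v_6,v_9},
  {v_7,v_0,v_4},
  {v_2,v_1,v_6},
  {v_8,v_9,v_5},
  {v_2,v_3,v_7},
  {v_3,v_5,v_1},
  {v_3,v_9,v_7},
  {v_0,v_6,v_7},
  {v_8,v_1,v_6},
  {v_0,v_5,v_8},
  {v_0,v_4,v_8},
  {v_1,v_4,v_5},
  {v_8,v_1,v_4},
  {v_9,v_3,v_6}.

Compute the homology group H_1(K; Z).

H_1 = Z ⊕ Z_2.

Order the vertices as v_0 < v_1 < v_2 < v_3 < v_4 < v_5 < v_6 < v_7 < v_8 < v_9. Listing each simplex with vertices in this order, K has dimension 2 with simplices:

  0-simplices (10): [v_0], [v_1], [v_2], [v_3], [v_4], [v_5], [v_6], [v_7], [v_8], [v_9]
  1-simplices (30): (30 of them)
  2-simplices (20): (20 of them)

so the chain groups are C_0 ≅ Z^10, C_1 ≅ Z^30, C_2 ≅ Z^20.

Boundary ∂_1: C_1 → C_0 maps an edge to its endpoints' difference, ∂[p,q] = q − p. For instance
  ∂[v_1,v_5] = [v_5] − [v_1].
The 10×30 boundary matrix has rank 9 and Smith normal form diag(1,1,1,1,1,1,1,1,1).

Boundary ∂_2: C_2 → C_1 maps a triangle to the signed sum of its edges. For instance
  ∂[v_6,v_8,v_9] = [v_8,v_9] − [v_6,v_9] + [v_6,v_8],
  ∂[v_2,v_3,v_7] = [v_3,v_7] − [v_2,v_7] + [v_2,v_3].
The resulting 30×20 matrix has rank 20, and its Smith normal form has invariant factors (1,1,1,1,1,1,1,1,1,1,1,1,1,1,1,1,1,1,1,2).

Computing H_k = (kernel of ∂_k) / (image of ∂_{k+1}):

  H_1: rank ker ∂_1 − rank ∂_2 = (30 − 9) − 20 = 1, and ∂_2 has invariant factor 2 > 1, so H_1 = Z ⊕ Z_2.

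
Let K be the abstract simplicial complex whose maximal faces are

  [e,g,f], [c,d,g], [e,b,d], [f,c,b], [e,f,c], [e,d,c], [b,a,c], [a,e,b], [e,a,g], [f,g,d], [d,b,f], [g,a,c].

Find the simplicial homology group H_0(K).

H_0 = Z.

Order the vertices as a < b < c < d < e < f < g. Listing each simplex with vertices in this order, K has dimension 2 with simplices:

  0-simplices (7): a, b, c, d, e, f, g
  1-simplices (18): ab, ac, ae, ag, bc, bd, be, bf, cd, ce, cf, cg, de, df, dg, ef, eg, fg
  2-simplices (12): abc, abe, acg, aeg, bcf, bde, bdf, cde, cdg, cef, dfg, efg

Hence C_0 ≅ Z^7, C_1 ≅ Z^18, C_2 ≅ Z^12.

∂_1: C_1 → C_0 maps an edge to its endpoints' difference, ∂[p,q] = q − p. For instance
  ∂df = f − d.
As a 7×18 matrix over Z this has rank 6, with invariant factors (1,1,1,1,1,1).

∂_2: C_2 → C_1 maps a triangle to the signed sum of its edges. For instance
  ∂efg = fg − eg + ef,
  ∂bcf = cf − bf + bc.
As a 18×12 matrix over Z this has rank 12, with invariant factors (1,1,1,1,1,1,1,1,1,1,1,2).

Reading off H_k = ker ∂_k / im ∂_{k+1}:

  H_0: rank C_0 − rank ∂_1 = 7 − 6 = 1, and the invariant factors of ∂_1 are all 1, so H_0 = Z.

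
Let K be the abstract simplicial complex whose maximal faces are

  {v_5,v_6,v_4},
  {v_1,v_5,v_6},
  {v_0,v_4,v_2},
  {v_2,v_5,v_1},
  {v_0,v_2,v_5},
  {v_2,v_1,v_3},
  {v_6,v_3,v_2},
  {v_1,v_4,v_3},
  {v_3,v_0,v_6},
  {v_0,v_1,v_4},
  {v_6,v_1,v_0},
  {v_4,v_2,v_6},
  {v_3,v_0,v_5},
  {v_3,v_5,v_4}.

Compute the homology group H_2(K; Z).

Order the vertices as v_0 < v_1 < v_2 < v_3 < v_4 < v_5 < v_6. Listing each simplex with vertices in this order, K has dimension 2 with simplices:

  0-simplices (7): [v_0], [v_1], [v_2], [v_3], [v_4], [v_5], [v_6]
  1-simplices (21): (21 of them)
  2-simplices (14): (14 of them)

so the chain groups are C_0 ≅ Z^7, C_1 ≅ Z^21, C_2 ≅ Z^14.

The boundary map ∂_1: C_1 → C_0 is given by ∂[p,q] = [q] − [p].
As a 7×21 matrix over Z this has rank 6, with invariant factors (1,1,1,1,1,1).

∂_2: C_2 → C_1 sends each 2-simplex [p,q,r] to [q,r] − [p,r] + [p,q]. For instance
  ∂[v_1,v_2,v_3] = [v_2,v_3] − [v_1,v_3] + [v_1,v_2],
  ∂[v_0,v_3,v_6] = [v_3,v_6] − [v_0,v_6] + [v_0,v_3].
The 21×14 boundary matrix has rank 13 and Smith normal form diag(1,1,1,1,1,1,1,1,1,1,1,1,1).

Now H_k = ker ∂_k / im ∂_{k+1}, so:

  H_2: rank ker ∂_2 − rank ∂_3 = (14 − 13) − 0 = 1, and there is no ∂_3, so H_2 ≅ Z.

(K is a triangulation of the torus T^2.)

H_2 = Z.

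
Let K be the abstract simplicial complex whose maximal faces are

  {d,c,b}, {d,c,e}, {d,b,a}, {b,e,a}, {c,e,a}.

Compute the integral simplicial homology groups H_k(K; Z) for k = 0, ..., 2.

H_0 = Z,  H_1 = Z,  H_2 = 0.

We work with the vertex ordering a < b < c < d < e. The simplices of K, each written with vertices in increasing order, are:

  0-simplices (5): a, b, c, d, e
  1-simplices (10): ab, ac, ad, ae, bc, bd, be, cd, ce, de
  2-simplices (5): abd, abe, ace, bcd, cde

giving chain groups C_0 ≅ Z^5, C_1 ≅ Z^10, C_2 ≅ Z^5.

∂_1: C_1 → C_0 maps an edge to its endpoints' difference, ∂[p,q] = q − p.
As a 5×10 matrix over Z this has rank 4, with invariant factors (1,1,1,1).

∂_2: C_2 → C_1 acts by ∂[p,q,r] = [q,r] − [p,r] + [p,q]. For instance
  ∂cde = de − ce + cd,
  ∂bcd = cd − bd + bc.
This gives a 10×5 integer matrix of rank 5; reducing to Smith normal form yields diagonal entries (1,1,1,1,1).

Computing H_k = (kernel of ∂_k) / (image of ∂_{k+1}):

  H_0: rank C_0 − rank ∂_1 = 5 − 4 = 1, and the invariant factors of ∂_1 are all 1, so H_0 = Z.
  H_1: rank ker ∂_1 − rank ∂_2 = (10 − 4) − 5 = 1, and the invariant factors of ∂_2 are all 1, so H_1 = Z.
  H_2: rank ker ∂_2 − rank ∂_3 = (5 − 5) − 0 = 0, and there is no ∂_3, so H_2 = 0.

(K is a triangulation of the Möbius band.)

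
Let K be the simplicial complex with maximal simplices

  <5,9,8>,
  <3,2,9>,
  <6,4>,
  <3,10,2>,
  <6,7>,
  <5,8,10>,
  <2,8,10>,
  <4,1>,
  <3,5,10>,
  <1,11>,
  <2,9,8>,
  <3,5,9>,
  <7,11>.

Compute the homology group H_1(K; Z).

H_1 ≅ Z.

We work with the vertex ordering 1 < 2 < 3 < 4 < 5 < 6 < 7 < 8 < 9 < 10 < 11. The simplices of K, each written with vertices in increasing order, are:

  0-simplices (11): [1], [2], [3], [4], [5], [6], [7], [8], [9], [10], [11]
  1-simplices (17): [1,4], [1,11], [2,3], [2,8], [2,9], [2,10], [3,5], [3,9], [3,10], [4,6], [5,8], [5,9], [5,10], [6,7], [7,11], [8,9], [8,10]
  2-simplices (8): [2,3,9], [2,3,10], [2,8,9], [2,8,10], [3,5,9], [3,5,10], [5,8,9], [5,8,10]

Hence C_0 ≅ Z^11, C_1 ≅ Z^17, C_2 ≅ Z^8.

Boundary ∂_1: C_1 → C_0 sends each edge [p,q] (with p < q) to q − p. For instance
  ∂[4,6] = [6] − [4].
The resulting 11×17 matrix has rank 9, and its Smith normal form has invariant factors (1,1,1,1,1,1,1,1,1).

The boundary map ∂_2: C_2 → C_1 acts by ∂[p,q,r] = [q,r] − [p,r] + [p,q]. For instance
  ∂[3,5,9] = [5,9] − [3,9] + [3,5],
  ∂[5,8,10] = [8,10] − [5,10] + [5,8].
As a 17×8 matrix over Z this has rank 7, with invariant factors (1,1,1,1,1,1,1).

Computing H_k = (kernel of ∂_k) / (image of ∂_{k+1}):

  H_1: rank ker ∂_1 − rank ∂_2 = (17 − 9) − 7 = 1, and the invariant factors of ∂_2 are all 1, so H_1 ≅ Z.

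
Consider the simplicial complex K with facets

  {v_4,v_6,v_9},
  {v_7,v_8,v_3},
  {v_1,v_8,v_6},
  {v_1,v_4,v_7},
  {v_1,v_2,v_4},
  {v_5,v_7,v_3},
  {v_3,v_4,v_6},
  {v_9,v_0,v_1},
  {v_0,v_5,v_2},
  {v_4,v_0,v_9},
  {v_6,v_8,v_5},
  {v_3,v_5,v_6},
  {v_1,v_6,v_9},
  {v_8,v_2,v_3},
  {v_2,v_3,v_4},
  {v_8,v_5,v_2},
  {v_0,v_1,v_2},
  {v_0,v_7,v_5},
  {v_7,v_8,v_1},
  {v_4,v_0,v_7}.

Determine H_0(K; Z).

H_0 = Z.

Order the vertices as v_0 < v_1 < v_2 < v_3 < v_4 < v_5 < v_6 < v_7 < v_8 < v_9. Listing each simplex with vertices in this order, K has dimension 2 with simplices:

  0-simplices (10): [v_0], [v_1], [v_2], [v_3], [v_4], [v_5], [v_6], [v_7], [v_8], [v_9]
  1-simplices (30): (30 of them)
  2-simplices (20): (20 of them)

giving chain groups C_0 ≅ Z^10, C_1 ≅ Z^30, C_2 ≅ Z^20.

∂_1: C_1 → C_0 is given by ∂[p,q] = [q] − [p].
This gives a 10×30 integer matrix of rank 9; reducing to Smith normal form yields diagonal entries (1,1,1,1,1,1,1,1,1).

The boundary map ∂_2: C_2 → C_1 maps a triangle to the signed sum of its edges. For instance
  ∂[v_1,v_6,v_8] = [v_6,v_8] − [v_1,v_8] + [v_1,v_6],
  ∂[v_0,v_1,v_9] = [v_1,v_9] − [v_0,v_9] + [v_0,v_1].
The resulting 30×20 matrix has rank 20, and its Smith normal form has invariant factors (1,1,1,1,1,1,1,1,1,1,1,1,1,1,1,1,1,1,1,2).

Computing H_k = (kernel of ∂_k) / (image of ∂_{k+1}):

  H_0: rank C_0 − rank ∂_1 = 10 − 9 = 1, and the invariant factors of ∂_1 are all 1, so H_0 ≅ Z.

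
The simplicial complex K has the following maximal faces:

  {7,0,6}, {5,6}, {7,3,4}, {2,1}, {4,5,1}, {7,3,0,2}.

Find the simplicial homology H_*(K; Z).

We work with the vertex ordering 0 < 1 < 2 < 3 < 4 < 5 < 6 < 7. The simplices of K, each written with vertices in increasing order, are:

  0-simplices (8): [0], [1], [2], [3], [4], [5], [6], [7]
  1-simplices (15): [0,2], [0,3], [0,6], [0,7], [1,2], [1,4], [1,5], [2,3], [2,7], [3,4], [3,7], [4,5], [4,7], [5,6], [6,7]
  2-simplices (7): [0,2,3], [0,2,7], [0,3,7], [0,6,7], [1,4,5], [2,3,7], [3,4,7]
  3-simplices (1): [0,2,3,7]

giving chain groups C_0 ≅ Z^8, C_1 ≅ Z^15, C_2 ≅ Z^7, C_3 ≅ Z^1.

Boundary ∂_1: C_1 → C_0 maps an edge to its endpoints' difference, ∂[p,q] = q − p. For instance
  ∂[2,7] = [7] − [2].
The 8×15 boundary matrix has rank 7 and Smith normal form diag(1,1,1,1,1,1,1).

Boundary ∂_2: C_2 → C_1 sends each 2-simplex [p,q,r] to [q,r] − [p,r] + [p,q]. For instance
  ∂[0,2,7] = [2,7] − [0,7] + [0,2],
  ∂[0,2,3] = [2,3] − [0,3] + [0,2].
This gives a 15×7 integer matrix of rank 6; reducing to Smith normal form yields diagonal entries (1,1,1,1,1,1).

∂_3: C_3 → C_2 sends each 3-simplex σ to the alternating sum Σ_i (−1)^i (σ with its i-th vertex removed). For instance
  ∂[0,2,3,7] = [2,3,7] − [0,3,7] + [0,2,7] − [0,2,3].
The 7×1 boundary matrix has rank 1 and Smith normal form diag(1).

Computing H_k = (kernel of ∂_k) / (image of ∂_{k+1}):

  H_0: rank C_0 − rank ∂_1 = 8 − 7 = 1, and the invariant factors of ∂_1 are all 1, so H_0 = Z.
  H_1: rank ker ∂_1 − rank ∂_2 = (15 − 7) − 6 = 2, and the invariant factors of ∂_2 are all 1, so H_1 = Z^2.
  H_2: rank ker ∂_2 − rank ∂_3 = (7 − 6) − 1 = 0, and the invariant factors of ∂_3 are all 1, so H_2 = 0.
  H_3: rank ker ∂_3 − rank ∂_4 = (1 − 1) − 0 = 0, and there is no ∂_4, so H_3 = 0.

As a check, the Euler characteristic is 8 − 15 + 7 − 1 = -1, which agrees with 1 − 2 + 0 − 0 = -1.

H_0 = Z,  H_1 = Z^2,  H_2 = 0,  H_3 = 0.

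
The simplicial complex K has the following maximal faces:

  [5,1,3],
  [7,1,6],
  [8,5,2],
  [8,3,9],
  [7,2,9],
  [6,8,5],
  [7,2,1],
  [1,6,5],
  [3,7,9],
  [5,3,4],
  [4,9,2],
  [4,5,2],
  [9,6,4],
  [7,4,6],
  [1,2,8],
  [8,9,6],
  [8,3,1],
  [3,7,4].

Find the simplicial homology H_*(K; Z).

H_0 ≅ Z,  H_1 ≅ Z × Z/2,  H_2 = 0.

We work with the vertex ordering 1 < 2 < 3 < 4 < 5 < 6 < 7 < 8 < 9. The simplices of K, each written with vertices in increasing order, are:

  0-simplices (9): [1], [2], [3], [4], [5], [6], [7], [8], [9]
  1-simplices (27): (27 of them)
  2-simplices (18): [1,2,7], [1,2,8], [1,3,5], [1,3,8], [1,5,6], [1,6,7], [2,4,5], [2,4,9], [2,5,8], [2,7,9], [3,4,5], [3,4,7], [3,7,9], [3,8,9], [4,6,7], [4,6,9], [5,6,8], [6,8,9]

so the chain groups are C_0 ≅ Z^9, C_1 ≅ Z^27, C_2 ≅ Z^18.

Boundary ∂_1: C_1 → C_0 is given by ∂[p,q] = [q] − [p]. For instance
  ∂[6,8] = [8] − [6].
As a 9×27 matrix over Z this has rank 8, with invariant factors (1,1,1,1,1,1,1,1).

∂_2: C_2 → C_1 acts by ∂[p,q,r] = [q,r] − [p,r] + [p,q]. For instance
  ∂[1,5,6] = [5,6] − [1,6] + [1,5],
  ∂[3,4,5] = [4,5] − [3,5] + [3,4].
The resulting 27×18 matrix has rank 18, and its Smith normal form has invariant factors (1,1,1,1,1,1,1,1,1,1,1,1,1,1,1,1,1,2).

Now H_k = ker ∂_k / im ∂_{k+1}, so:

  H_0: rank C_0 − rank ∂_1 = 9 − 8 = 1, and the invariant factors of ∂_1 are all 1, so H_0 ≅ Z.
  H_1: rank ker ∂_1 − rank ∂_2 = (27 − 8) − 18 = 1, and ∂_2 has invariant factor 2 > 1, so H_1 ≅ Z × Z/2.
  H_2: rank ker ∂_2 − rank ∂_3 = (18 − 18) − 0 = 0, and there is no ∂_3, so H_2 ≅ 0.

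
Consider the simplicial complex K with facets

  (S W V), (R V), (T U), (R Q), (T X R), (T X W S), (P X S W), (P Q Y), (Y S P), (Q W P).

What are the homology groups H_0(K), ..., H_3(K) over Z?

We work with the vertex ordering P < Q < R < S < T < U < V < W < X < Y. The simplices of K, each written with vertices in increasing order, are:

  0-simplices (10): P, Q, R, S, T, U, V, W, X, Y
  1-simplices (21): PQ, PS, PW, PX, PY, QR, QW, QY, RT, RV, RX, ST, SV, SW, SX, SY, TU, TW, TX, VW, WX
  2-simplices (12): PQW, PQY, PSW, PSX, PSY, PWX, RTX, STW, STX, SVW, SWX, TWX
  3-simplices (2): PSWX, STWX

giving chain groups C_0 ≅ Z^10, C_1 ≅ Z^21, C_2 ≅ Z^12, C_3 ≅ Z^2.

∂_1: C_1 → C_0 maps an edge to its endpoints' difference, ∂[p,q] = q − p. For instance
  ∂QY = Y − Q.
The resulting 10×21 matrix has rank 9, and its Smith normal form has invariant factors (1,1,1,1,1,1,1,1,1).

Boundary ∂_2: C_2 → C_1 maps a triangle to the signed sum of its edges. For instance
  ∂SVW = VW − SW + SV,
  ∂PQY = QY − PY + PQ.
This gives a 21×12 integer matrix of rank 10; reducing to Smith normal form yields diagonal entries (1,1,1,1,1,1,1,1,1,1).

Boundary ∂_3: C_3 → C_2 sends each 3-simplex σ to the alternating sum Σ_i (−1)^i (σ with its i-th vertex removed). For instance
  ∂PSWX = SWX − PWX + PSX − PSW,
  ∂STWX = TWX − SWX + STX − STW.
As a 12×2 matrix over Z this has rank 2, with invariant factors (1,1).

Computing H_k = (kernel of ∂_k) / (image of ∂_{k+1}):

  H_0: rank C_0 − rank ∂_1 = 10 − 9 = 1, and the invariant factors of ∂_1 are all 1, so H_0 = Z.
  H_1: rank ker ∂_1 − rank ∂_2 = (21 − 9) − 10 = 2, and the invariant factors of ∂_2 are all 1, so H_1 = Z^2.
  H_2: rank ker ∂_2 − rank ∂_3 = (12 − 10) − 2 = 0, and the invariant factors of ∂_3 are all 1, so H_2 = 0.
  H_3: rank ker ∂_3 − rank ∂_4 = (2 − 2) − 0 = 0, and there is no ∂_4, so H_3 = 0.

As a check, the Euler characteristic is 10 − 21 + 12 − 2 = -1, which agrees with 1 − 2 + 0 − 0 = -1.

H_0 = Z,  H_1 = Z^2,  H_2 = 0,  H_3 = 0.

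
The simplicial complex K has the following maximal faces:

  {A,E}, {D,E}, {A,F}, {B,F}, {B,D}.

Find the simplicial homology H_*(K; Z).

K has 5 vertices, 5 edges.
rank ∂_0 = 0, rank ∂_1 = 4 ⇒ b_0 = 5 − 0 − 4 = 1; all invariant factors of ∂_1 are 1 so no torsion. So H_0 = Z.
rank ∂_1 = 4, rank ∂_2 = 0 ⇒ b_1 = 5 − 4 − 0 = 1. So H_1 = Z.

H_0 = Z,  H_1 = Z.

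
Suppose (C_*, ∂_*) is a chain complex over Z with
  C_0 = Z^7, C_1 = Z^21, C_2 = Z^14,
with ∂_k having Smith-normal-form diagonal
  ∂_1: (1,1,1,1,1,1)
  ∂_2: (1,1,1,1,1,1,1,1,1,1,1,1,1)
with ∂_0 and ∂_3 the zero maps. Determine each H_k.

H_0 ≅ Z,  H_1 ≅ Z^2,  H_2 ≅ Z.

H_0: b_0 = 7 − 0 − 6 = 1; torsion from ∂_1 factors > 1: none. So H_0 ≅ Z.
H_1: b_1 = 21 − 6 − 13 = 2; torsion from ∂_2 factors > 1: none. So H_1 ≅ Z^2.
H_2: b_2 = 14 − 13 − 0 = 1; torsion from ∂_3 factors > 1: none. So H_2 ≅ Z.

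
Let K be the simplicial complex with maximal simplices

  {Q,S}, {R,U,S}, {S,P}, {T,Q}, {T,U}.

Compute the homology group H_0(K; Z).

H_0 = Z.

We work with the vertex ordering P < Q < R < S < T < U. The simplices of K, each written with vertices in increasing order, are:

  0-simplices (6): P, Q, R, S, T, U
  1-simplices (7): PS, QS, QT, RS, RU, SU, TU
  2-simplices (1): RSU

giving chain groups C_0 ≅ Z^6, C_1 ≅ Z^7, C_2 ≅ Z^1.

∂_1: C_1 → C_0 sends each edge [p,q] (with p < q) to q − p. For instance
  ∂QT = T − Q.
As a 6×7 matrix over Z this has rank 5, with invariant factors (1,1,1,1,1).

Boundary ∂_2: C_2 → C_1 maps a triangle to the signed sum of its edges. For instance
  ∂RSU = SU − RU + RS.
The 7×1 boundary matrix has rank 1 and Smith normal form diag(1).

From H_k ≅ ker(∂_k) / im(∂_{k+1}) we obtain:

  H_0: rank C_0 − rank ∂_1 = 6 − 5 = 1, and the invariant factors of ∂_1 are all 1, so H_0 = Z.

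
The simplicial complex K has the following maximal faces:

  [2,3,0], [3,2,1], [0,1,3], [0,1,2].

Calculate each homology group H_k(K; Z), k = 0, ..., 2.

H_0 ≅ Z,  H_1 = 0,  H_2 ≅ Z.

Fix the vertex order 0 < 1 < 2 < 3 and write every simplex with vertices in increasing order. Then dim K = 2 and the simplices of K are:

  0-simplices (4): [0], [1], [2], [3]
  1-simplices (6): [0,1], [0,2], [0,3], [1,2], [1,3], [2,3]
  2-simplices (4): [0,1,2], [0,1,3], [0,2,3], [1,2,3]

giving chain groups C_0 ≅ Z^4, C_1 ≅ Z^6, C_2 ≅ Z^4.

∂_1: C_1 → C_0 sends each edge [p,q] (with p < q) to q − p.
As a 4×6 matrix over Z this has rank 3, with invariant factors (1,1,1).

∂_2: C_2 → C_1 acts by ∂[p,q,r] = [q,r] − [p,r] + [p,q]. For instance
  ∂[0,1,3] = [1,3] − [0,3] + [0,1],
  ∂[0,1,2] = [1,2] − [0,2] + [0,1].
The resulting 6×4 matrix has rank 3, and its Smith normal form has invariant factors (1,1,1).

Now H_k = ker ∂_k / im ∂_{k+1}, so:

  H_0: rank C_0 − rank ∂_1 = 4 − 3 = 1, and the invariant factors of ∂_1 are all 1, so H_0 ≅ Z.
  H_1: rank ker ∂_1 − rank ∂_2 = (6 − 3) − 3 = 0, and the invariant factors of ∂_2 are all 1, so H_1 ≅ 0.
  H_2: rank ker ∂_2 − rank ∂_3 = (4 − 3) − 0 = 1, and there is no ∂_3, so H_2 ≅ Z.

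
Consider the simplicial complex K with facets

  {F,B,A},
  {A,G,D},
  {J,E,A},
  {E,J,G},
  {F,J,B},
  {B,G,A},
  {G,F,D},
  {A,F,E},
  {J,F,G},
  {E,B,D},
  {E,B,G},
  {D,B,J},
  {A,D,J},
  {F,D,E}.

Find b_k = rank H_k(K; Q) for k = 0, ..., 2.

Order the vertices as A < B < D < E < F < G < J. Listing each simplex with vertices in this order, K has dimension 2 with simplices:

  0-simplices (7): A, B, D, E, F, G, J
  1-simplices (21): AB, AD, AE, AF, AG, AJ, BD, BE, BF, BG, BJ, DE, DF, DG, DJ, EF, EG, EJ, FG, FJ, GJ
  2-simplices (14): ABF, ABG, ADG, ADJ, AEF, AEJ, BDE, BDJ, BEG, BFJ, DEF, DFG, EGJ, FGJ

Hence C_0 ≅ Z^7, C_1 ≅ Z^21, C_2 ≅ Z^14.

∂_1: C_1 → C_0 is given by ∂[p,q] = [q] − [p]. For instance
  ∂FG = G − F.
As a 7×21 matrix over Z this has rank 6, with invariant factors (1,1,1,1,1,1).

Boundary ∂_2: C_2 → C_1 sends each 2-simplex [p,q,r] to [q,r] − [p,r] + [p,q]. For instance
  ∂BDJ = DJ − BJ + BD,
  ∂AEJ = EJ − AJ + AE.
This gives a 21×14 integer matrix of rank 13; reducing to Smith normal form yields diagonal entries (1,1,1,1,1,1,1,1,1,1,1,1,1).

From H_k ≅ ker(∂_k) / im(∂_{k+1}) we obtain:

  H_0: rank C_0 − rank ∂_1 = 7 − 6 = 1, and the invariant factors of ∂_1 are all 1, so H_0 = Z.
  H_1: rank ker ∂_1 − rank ∂_2 = (21 − 6) − 13 = 2, and the invariant factors of ∂_2 are all 1, so H_1 = Z^2.
  H_2: rank ker ∂_2 − rank ∂_3 = (14 − 13) − 0 = 1, and there is no ∂_3, so H_2 = Z.

As a check, the Euler characteristic is 7 − 21 + 14 = 0, which agrees with 1 − 2 + 1 = 0.

Hence the Betti numbers are b_0 = 1, b_1 = 2, b_2 = 1.

b_0 = 1, b_1 = 2, b_2 = 1.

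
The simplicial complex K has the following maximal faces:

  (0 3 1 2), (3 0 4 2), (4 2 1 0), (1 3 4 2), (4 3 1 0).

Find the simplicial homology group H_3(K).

We work with the vertex ordering 0 < 1 < 2 < 3 < 4. The simplices of K, each written with vertices in increasing order, are:

  0-simplices (5): [0], [1], [2], [3], [4]
  1-simplices (10): [0,1], [0,2], [0,3], [0,4], [1,2], [1,3], [1,4], [2,3], [2,4], [3,4]
  2-simplices (10): [0,1,2], [0,1,3], [0,1,4], [0,2,3], [0,2,4], [0,3,4], [1,2,3], [1,2,4], [1,3,4], [2,3,4]
  3-simplices (5): [0,1,2,3], [0,1,2,4], [0,1,3,4], [0,2,3,4], [1,2,3,4]

giving chain groups C_0 ≅ Z^5, C_1 ≅ Z^10, C_2 ≅ Z^10, C_3 ≅ Z^5.

The boundary map ∂_1: C_1 → C_0 maps an edge to its endpoints' difference, ∂[p,q] = q − p.
The 5×10 boundary matrix has rank 4 and Smith normal form diag(1,1,1,1).

∂_2: C_2 → C_1 sends each 2-simplex [p,q,r] to [q,r] − [p,r] + [p,q]. For instance
  ∂[0,1,3] = [1,3] − [0,3] + [0,1],
  ∂[0,1,2] = [1,2] − [0,2] + [0,1].
The 10×10 boundary matrix has rank 6 and Smith normal form diag(1,1,1,1,1,1).

Boundary ∂_3: C_3 → C_2 sends each 3-simplex σ to the alternating sum Σ_i (−1)^i (σ with its i-th vertex removed). For instance
  ∂[0,1,2,4] = [1,2,4] − [0,2,4] + [0,1,4] − [0,1,2],
  ∂[0,1,2,3] = [1,2,3] − [0,2,3] + [0,1,3] − [0,1,2].
The 10×5 boundary matrix has rank 4 and Smith normal form diag(1,1,1,1).

Reading off H_k = ker ∂_k / im ∂_{k+1}:

  H_3: rank ker ∂_3 − rank ∂_4 = (5 − 4) − 0 = 1, and there is no ∂_4, so H_3 ≅ Z.

H_3 = Z.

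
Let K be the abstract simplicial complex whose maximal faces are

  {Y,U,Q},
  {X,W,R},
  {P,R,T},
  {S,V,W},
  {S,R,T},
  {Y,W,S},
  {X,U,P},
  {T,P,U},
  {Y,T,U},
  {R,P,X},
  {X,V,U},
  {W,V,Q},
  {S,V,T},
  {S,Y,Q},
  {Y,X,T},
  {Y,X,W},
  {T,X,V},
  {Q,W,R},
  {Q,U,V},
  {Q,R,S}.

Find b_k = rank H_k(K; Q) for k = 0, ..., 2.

b_0 = 1, b_1 = 1, b_2 = 0.

Order the vertices as P < Q < R < S < T < U < V < W < X < Y. Listing each simplex with vertices in this order, K has dimension 2 with simplices:

  0-simplices (10): P, Q, R, S, T, U, V, W, X, Y
  1-simplices (30): PR, PT, PU, PX, QR, QS, QU, QV, QW, QY, RS, RT, RW, RX, ST, SV, SW, SY, TU, TV, TX, TY, UV, UX, UY, VW, VX, WX, WY, XY
  2-simplices (20): PRT, PRX, PTU, PUX, QRS, QRW, QSY, QUV, QUY, QVW, RST, RWX, STV, SVW, SWY, TUY, TVX, TXY, UVX, WXY

giving chain groups C_0 ≅ Z^10, C_1 ≅ Z^30, C_2 ≅ Z^20.

∂_1: C_1 → C_0 sends each edge [p,q] (with p < q) to q − p.
As a 10×30 matrix over Z this has rank 9, with invariant factors (1,1,1,1,1,1,1,1,1).

∂_2: C_2 → C_1 maps a triangle to the signed sum of its edges. For instance
  ∂RST = ST − RT + RS,
  ∂QVW = VW − QW + QV.
This gives a 30×20 integer matrix of rank 20; reducing to Smith normal form yields diagonal entries (1,1,1,1,1,1,1,1,1,1,1,1,1,1,1,1,1,1,1,2).

From H_k ≅ ker(∂_k) / im(∂_{k+1}) we obtain:

  H_0: rank C_0 − rank ∂_1 = 10 − 9 = 1, and the invariant factors of ∂_1 are all 1, so H_0 ≅ Z.
  H_1: rank ker ∂_1 − rank ∂_2 = (30 − 9) − 20 = 1, and ∂_2 has invariant factor 2 > 1, so H_1 ≅ Z ⊕ Z/2.
  H_2: rank ker ∂_2 − rank ∂_3 = (20 − 20) − 0 = 0, and there is no ∂_3, so H_2 ≅ 0.

As a check, the Euler characteristic is 10 − 30 + 20 = 0, which agrees with 1 − 1 + 0 = 0.

Hence the Betti numbers are b_0 = 1, b_1 = 1, b_2 = 0.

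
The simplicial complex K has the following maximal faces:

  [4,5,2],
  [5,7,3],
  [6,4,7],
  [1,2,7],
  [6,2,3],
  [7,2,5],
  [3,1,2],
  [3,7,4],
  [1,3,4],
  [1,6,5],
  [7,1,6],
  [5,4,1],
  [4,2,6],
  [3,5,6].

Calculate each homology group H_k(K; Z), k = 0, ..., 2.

H_0 ≅ Z,  H_1 ≅ Z^2,  H_2 ≅ Z.

Fix the vertex order 1 < 2 < 3 < 4 < 5 < 6 < 7 and write every simplex with vertices in increasing order. Then dim K = 2 and the simplices of K are:

  0-simplices (7): [1], [2], [3], [4], [5], [6], [7]
  1-simplices (21): [1,2], [1,3], [1,4], [1,5], [1,6], [1,7], [2,3], [2,4], [2,5], [2,6], [2,7], [3,4], [3,5], [3,6], [3,7], [4,5], [4,6], [4,7], [5,6], [5,7], [6,7]
  2-simplices (14): [1,2,3], [1,2,7], [1,3,4], [1,4,5], [1,5,6], [1,6,7], [2,3,6], [2,4,5], [2,4,6], [2,5,7], [3,4,7], [3,5,6], [3,5,7], [4,6,7]

Hence C_0 ≅ Z^7, C_1 ≅ Z^21, C_2 ≅ Z^14.

Boundary ∂_1: C_1 → C_0 is given by ∂[p,q] = [q] − [p]. For instance
  ∂[3,6] = [6] − [3].
The 7×21 boundary matrix has rank 6 and Smith normal form diag(1,1,1,1,1,1).

Boundary ∂_2: C_2 → C_1 sends each 2-simplex [p,q,r] to [q,r] − [p,r] + [p,q]. For instance
  ∂[3,4,7] = [4,7] − [3,7] + [3,4],
  ∂[1,2,7] = [2,7] − [1,7] + [1,2].
The 21×14 boundary matrix has rank 13 and Smith normal form diag(1,1,1,1,1,1,1,1,1,1,1,1,1).

Now H_k = ker ∂_k / im ∂_{k+1}, so:

  H_0: rank C_0 − rank ∂_1 = 7 − 6 = 1, and the invariant factors of ∂_1 are all 1, so H_0 = Z.
  H_1: rank ker ∂_1 − rank ∂_2 = (21 − 6) − 13 = 2, and the invariant factors of ∂_2 are all 1, so H_1 = Z^2.
  H_2: rank ker ∂_2 − rank ∂_3 = (14 − 13) − 0 = 1, and there is no ∂_3, so H_2 = Z.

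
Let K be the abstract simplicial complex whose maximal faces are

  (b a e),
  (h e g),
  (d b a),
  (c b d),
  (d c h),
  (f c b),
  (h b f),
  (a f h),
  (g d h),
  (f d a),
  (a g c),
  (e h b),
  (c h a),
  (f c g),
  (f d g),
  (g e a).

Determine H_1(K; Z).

H_1 ≅ Z^2.

We work with the vertex ordering a < b < c < d < e < f < g < h. The simplices of K, each written with vertices in increasing order, are:

  0-simplices (8): a, b, c, d, e, f, g, h
  1-simplices (24): ab, ac, ad, ae, af, ag, ah, bc, bd, be, bf, bh, cd, cf, cg, ch, df, dg, dh, eg, eh, fg, fh, gh
  2-simplices (16): abd, abe, acg, ach, adf, aeg, afh, bcd, bcf, beh, bfh, cdh, cfg, dfg, dgh, egh

Hence C_0 ≅ Z^8, C_1 ≅ Z^24, C_2 ≅ Z^16.

The boundary map ∂_1: C_1 → C_0 is given by ∂[p,q] = [q] − [p]. For instance
  ∂ae = e − a.
The resulting 8×24 matrix has rank 7, and its Smith normal form has invariant factors (1,1,1,1,1,1,1).

The boundary map ∂_2: C_2 → C_1 sends each 2-simplex [p,q,r] to [q,r] − [p,r] + [p,q]. For instance
  ∂dgh = gh − dh + dg,
  ∂egh = gh − eh + eg.
The 24×16 boundary matrix has rank 15 and Smith normal form diag(1,1,1,1,1,1,1,1,1,1,1,1,1,1,1).

Now H_k = ker ∂_k / im ∂_{k+1}, so:

  H_1: rank ker ∂_1 − rank ∂_2 = (24 − 7) − 15 = 2, and the invariant factors of ∂_2 are all 1, so H_1 ≅ Z^2.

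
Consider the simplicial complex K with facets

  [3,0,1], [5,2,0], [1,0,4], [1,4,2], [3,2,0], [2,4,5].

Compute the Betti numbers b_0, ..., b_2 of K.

b_0 = 1, b_1 = 1, b_2 = 0.

Order the vertices as 0 < 1 < 2 < 3 < 4 < 5. Listing each simplex with vertices in this order, K has dimension 2 with simplices:

  0-simplices (6): [0], [1], [2], [3], [4], [5]
  1-simplices (12): [0,1], [0,2], [0,3], [0,4], [0,5], [1,2], [1,3], [1,4], [2,3], [2,4], [2,5], [4,5]
  2-simplices (6): [0,1,3], [0,1,4], [0,2,3], [0,2,5], [1,2,4], [2,4,5]

so the chain groups are C_0 ≅ Z^6, C_1 ≅ Z^12, C_2 ≅ Z^6.

Boundary ∂_1: C_1 → C_0 sends each edge [p,q] (with p < q) to q − p. For instance
  ∂[0,5] = [5] − [0].
As a 6×12 matrix over Z this has rank 5, with invariant factors (1,1,1,1,1).

Boundary ∂_2: C_2 → C_1 sends each 2-simplex [p,q,r] to [q,r] − [p,r] + [p,q]. For instance
  ∂[2,4,5] = [4,5] − [2,5] + [2,4],
  ∂[0,2,5] = [2,5] − [0,5] + [0,2].
The resulting 12×6 matrix has rank 6, and its Smith normal form has invariant factors (1,1,1,1,1,1).

Now H_k = ker ∂_k / im ∂_{k+1}, so:

  H_0: rank C_0 − rank ∂_1 = 6 − 5 = 1, and the invariant factors of ∂_1 are all 1, so H_0 ≅ Z.
  H_1: rank ker ∂_1 − rank ∂_2 = (12 − 5) − 6 = 1, and the invariant factors of ∂_2 are all 1, so H_1 ≅ Z.
  H_2: rank ker ∂_2 − rank ∂_3 = (6 − 6) − 0 = 0, and there is no ∂_3, so H_2 ≅ 0.

(K is a triangulation of the cylinder S^1 x I.)

Hence the Betti numbers are b_0 = 1, b_1 = 1, b_2 = 0.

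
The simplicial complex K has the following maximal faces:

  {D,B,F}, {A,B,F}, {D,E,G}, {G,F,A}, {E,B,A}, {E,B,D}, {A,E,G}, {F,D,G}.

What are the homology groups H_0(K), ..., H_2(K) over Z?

H_0 ≅ Z,  H_1 = 0,  H_2 ≅ Z.

Take the total order A < B < D < E < F < G on the vertex set. Then K (dimension 2) consists of the simplices:

  0-simplices (6): A, B, D, E, F, G
  1-simplices (12): AB, AE, AF, AG, BD, BE, BF, DE, DF, DG, EG, FG
  2-simplices (8): ABE, ABF, AEG, AFG, BDE, BDF, DEG, DFG

giving chain groups C_0 ≅ Z^6, C_1 ≅ Z^12, C_2 ≅ Z^8.

∂_1: C_1 → C_0 is given by ∂[p,q] = [q] − [p]. For instance
  ∂EG = G − E.
As a 6×12 matrix over Z this has rank 5, with invariant factors (1,1,1,1,1).

Boundary ∂_2: C_2 → C_1 acts by ∂[p,q,r] = [q,r] − [p,r] + [p,q]. For instance
  ∂DFG = FG − DG + DF,
  ∂AFG = FG − AG + AF.
This gives a 12×8 integer matrix of rank 7; reducing to Smith normal form yields diagonal entries (1,1,1,1,1,1,1).

From H_k ≅ ker(∂_k) / im(∂_{k+1}) we obtain:

  H_0: rank C_0 − rank ∂_1 = 6 − 5 = 1, and the invariant factors of ∂_1 are all 1, so H_0 = Z.
  H_1: rank ker ∂_1 − rank ∂_2 = (12 − 5) − 7 = 0, and the invariant factors of ∂_2 are all 1, so H_1 = 0.
  H_2: rank ker ∂_2 − rank ∂_3 = (8 − 7) − 0 = 1, and there is no ∂_3, so H_2 = Z.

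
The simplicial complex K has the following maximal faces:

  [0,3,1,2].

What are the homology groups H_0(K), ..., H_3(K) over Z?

Take the total order 0 < 1 < 2 < 3 on the vertex set. Then K (dimension 3) consists of the simplices:

  0-simplices (4): [0], [1], [2], [3]
  1-simplices (6): [0,1], [0,2], [0,3], [1,2], [1,3], [2,3]
  2-simplices (4): [0,1,2], [0,1,3], [0,2,3], [1,2,3]
  3-simplices (1): [0,1,2,3]

giving chain groups C_0 ≅ Z^4, C_1 ≅ Z^6, C_2 ≅ Z^4, C_3 ≅ Z^1.

The boundary map ∂_1: C_1 → C_0 sends each edge [p,q] (with p < q) to q − p. For instance
  ∂[1,2] = [2] − [1].
The 4×6 boundary matrix has rank 3 and Smith normal form diag(1,1,1).

∂_2: C_2 → C_1 acts by ∂[p,q,r] = [q,r] − [p,r] + [p,q]. For instance
  ∂[1,2,3] = [2,3] − [1,3] + [1,2],
  ∂[0,2,3] = [2,3] − [0,3] + [0,2].
This gives a 6×4 integer matrix of rank 3; reducing to Smith normal form yields diagonal entries (1,1,1).

Boundary ∂_3: C_3 → C_2 sends each 3-simplex σ to the alternating sum Σ_i (−1)^i (σ with its i-th vertex removed). For instance
  ∂[0,1,2,3] = [1,2,3] − [0,2,3] + [0,1,3] − [0,1,2].
The resulting 4×1 matrix has rank 1, and its Smith normal form has invariant factors (1).

Now H_k = ker ∂_k / im ∂_{k+1}, so:

  H_0: rank C_0 − rank ∂_1 = 4 − 3 = 1, and the invariant factors of ∂_1 are all 1, so H_0 ≅ Z.
  H_1: rank ker ∂_1 − rank ∂_2 = (6 − 3) − 3 = 0, and the invariant factors of ∂_2 are all 1, so H_1 ≅ 0.
  H_2: rank ker ∂_2 − rank ∂_3 = (4 − 3) − 1 = 0, and the invariant factors of ∂_3 are all 1, so H_2 ≅ 0.
  H_3: rank ker ∂_3 − rank ∂_4 = (1 − 1) − 0 = 0, and there is no ∂_4, so H_3 ≅ 0.

(K is a triangulation of the 3-simplex.)

H_0 = Z,  H_1 = 0,  H_2 = 0,  H_3 = 0.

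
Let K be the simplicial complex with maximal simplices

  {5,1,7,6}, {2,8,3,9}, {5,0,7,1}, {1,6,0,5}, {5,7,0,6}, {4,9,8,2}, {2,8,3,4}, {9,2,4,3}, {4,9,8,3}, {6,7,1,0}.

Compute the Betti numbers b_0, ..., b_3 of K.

We work with the vertex ordering 0 < 1 < 2 < 3 < 4 < 5 < 6 < 7 < 8 < 9. The simplices of K, each written with vertices in increasing order, are:

  0-simplices (10): [0], [1], [2], [3], [4], [5], [6], [7], [8], [9]
  1-simplices (20): [0,1], [0,5], [0,6], [0,7], [1,5], [1,6], [1,7], [2,3], [2,4], [2,8], [2,9], [3,4], [3,8], [3,9], [4,8], [4,9], [5,6], [5,7], [6,7], [8,9]
  2-simplices (20): (20 of them)
  3-simplices (10): [0,1,5,6], [0,1,5,7], [0,1,6,7], [0,5,6,7], [1,5,6,7], [2,3,4,8], [2,3,4,9], [2,3,8,9], [2,4,8,9], [3,4,8,9]

giving chain groups C_0 ≅ Z^10, C_1 ≅ Z^20, C_2 ≅ Z^20, C_3 ≅ Z^10.

Boundary ∂_1: C_1 → C_0 sends each edge [p,q] (with p < q) to q − p. For instance
  ∂[0,5] = [5] − [0].
This gives a 10×20 integer matrix of rank 8; reducing to Smith normal form yields diagonal entries (1,1,1,1,1,1,1,1).

∂_2: C_2 → C_1 maps a triangle to the signed sum of its edges. For instance
  ∂[1,6,7] = [6,7] − [1,7] + [1,6],
  ∂[0,6,7] = [6,7] − [0,7] + [0,6].
This gives a 20×20 integer matrix of rank 12; reducing to Smith normal form yields diagonal entries (1,1,1,1,1,1,1,1,1,1,1,1).

∂_3: C_3 → C_2 sends each 3-simplex σ to the alternating sum Σ_i (−1)^i (σ with its i-th vertex removed). For instance
  ∂[0,1,5,6] = [1,5,6] − [0,5,6] + [0,1,6] − [0,1,5],
  ∂[1,5,6,7] = [5,6,7] − [1,6,7] + [1,5,7] − [1,5,6].
As a 20×10 matrix over Z this has rank 8, with invariant factors (1,1,1,1,1,1,1,1).

Computing H_k = (kernel of ∂_k) / (image of ∂_{k+1}):

  H_0: rank C_0 − rank ∂_1 = 10 − 8 = 2, and the invariant factors of ∂_1 are all 1, so H_0 = Z^2.
  H_1: rank ker ∂_1 − rank ∂_2 = (20 − 8) − 12 = 0, and the invariant factors of ∂_2 are all 1, so H_1 = 0.
  H_2: rank ker ∂_2 − rank ∂_3 = (20 − 12) − 8 = 0, and the invariant factors of ∂_3 are all 1, so H_2 = 0.
  H_3: rank ker ∂_3 − rank ∂_4 = (10 − 8) − 0 = 2, and there is no ∂_4, so H_3 = Z^2.

As a check, the Euler characteristic is 10 − 20 + 20 − 10 = 0, which agrees with 2 − 0 + 0 − 2 = 0.

Hence the Betti numbers are b_0 = 2, b_1 = 0, b_2 = 0, b_3 = 2.

b_0 = 2, b_1 = 0, b_2 = 0, b_3 = 2.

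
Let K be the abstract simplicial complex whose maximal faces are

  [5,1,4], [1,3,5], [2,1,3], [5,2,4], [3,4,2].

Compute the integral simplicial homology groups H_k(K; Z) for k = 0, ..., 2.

H_0 = Z,  H_1 = Z,  H_2 = 0.

Order the vertices as 1 < 2 < 3 < 4 < 5. Listing each simplex with vertices in this order, K has dimension 2 with simplices:

  0-simplices (5): [1], [2], [3], [4], [5]
  1-simplices (10): [1,2], [1,3], [1,4], [1,5], [2,3], [2,4], [2,5], [3,4], [3,5], [4,5]
  2-simplices (5): [1,2,3], [1,3,5], [1,4,5], [2,3,4], [2,4,5]

so the chain groups are C_0 ≅ Z^5, C_1 ≅ Z^10, C_2 ≅ Z^5.

The boundary map ∂_1: C_1 → C_0 maps an edge to its endpoints' difference, ∂[p,q] = q − p. For instance
  ∂[1,5] = [5] − [1].
The 5×10 boundary matrix has rank 4 and Smith normal form diag(1,1,1,1).

Boundary ∂_2: C_2 → C_1 maps a triangle to the signed sum of its edges. For instance
  ∂[1,3,5] = [3,5] − [1,5] + [1,3],
  ∂[1,4,5] = [4,5] − [1,5] + [1,4].
As a 10×5 matrix over Z this has rank 5, with invariant factors (1,1,1,1,1).

Now H_k = ker ∂_k / im ∂_{k+1}, so:

  H_0: rank C_0 − rank ∂_1 = 5 − 4 = 1, and the invariant factors of ∂_1 are all 1, so H_0 ≅ Z.
  H_1: rank ker ∂_1 − rank ∂_2 = (10 − 4) − 5 = 1, and the invariant factors of ∂_2 are all 1, so H_1 ≅ Z.
  H_2: rank ker ∂_2 − rank ∂_3 = (5 − 5) − 0 = 0, and there is no ∂_3, so H_2 ≅ 0.

(K is a triangulation of the Möbius band.)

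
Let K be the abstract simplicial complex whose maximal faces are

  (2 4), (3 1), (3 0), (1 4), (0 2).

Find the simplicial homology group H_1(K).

Order the vertices as 0 < 1 < 2 < 3 < 4. Listing each simplex with vertices in this order, K has dimension 1 with simplices:

  0-simplices (5): [0], [1], [2], [3], [4]
  1-simplices (5): [0,2], [0,3], [1,3], [1,4], [2,4]

Hence C_0 ≅ Z^5, C_1 ≅ Z^5.

Boundary ∂_1: C_1 → C_0 maps an edge to its endpoints' difference, ∂[p,q] = q − p.
The resulting 5×5 matrix has rank 4, and its Smith normal form has invariant factors (1,1,1,1).

Computing H_k = (kernel of ∂_k) / (image of ∂_{k+1}):

  H_1: rank ker ∂_1 − rank ∂_2 = (5 − 4) − 0 = 1, and there is no ∂_2, so H_1 = Z.

H_1 = Z.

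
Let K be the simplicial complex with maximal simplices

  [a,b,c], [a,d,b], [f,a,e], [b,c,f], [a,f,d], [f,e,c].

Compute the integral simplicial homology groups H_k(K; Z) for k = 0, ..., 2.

We work with the vertex ordering a < b < c < d < e < f. The simplices of K, each written with vertices in increasing order, are:

  0-simplices (6): a, b, c, d, e, f
  1-simplices (12): ab, ac, ad, ae, af, bc, bd, bf, ce, cf, df, ef
  2-simplices (6): abc, abd, adf, aef, bcf, cef

so the chain groups are C_0 ≅ Z^6, C_1 ≅ Z^12, C_2 ≅ Z^6.

The boundary map ∂_1: C_1 → C_0 sends each edge [p,q] (with p < q) to q − p.
This gives a 6×12 integer matrix of rank 5; reducing to Smith normal form yields diagonal entries (1,1,1,1,1).

The boundary map ∂_2: C_2 → C_1 sends each 2-simplex [p,q,r] to [q,r] − [p,r] + [p,q]. For instance
  ∂aef = ef − af + ae,
  ∂bcf = cf − bf + bc.
As a 12×6 matrix over Z this has rank 6, with invariant factors (1,1,1,1,1,1).

Computing H_k = (kernel of ∂_k) / (image of ∂_{k+1}):

  H_0: rank C_0 − rank ∂_1 = 6 − 5 = 1, and the invariant factors of ∂_1 are all 1, so H_0 ≅ Z.
  H_1: rank ker ∂_1 − rank ∂_2 = (12 − 5) − 6 = 1, and the invariant factors of ∂_2 are all 1, so H_1 ≅ Z.
  H_2: rank ker ∂_2 − rank ∂_3 = (6 − 6) − 0 = 0, and there is no ∂_3, so H_2 ≅ 0.

As a check, the Euler characteristic is 6 − 12 + 6 = 0, which agrees with 1 − 1 + 0 = 0.

H_0 = Z,  H_1 = Z,  H_2 = 0.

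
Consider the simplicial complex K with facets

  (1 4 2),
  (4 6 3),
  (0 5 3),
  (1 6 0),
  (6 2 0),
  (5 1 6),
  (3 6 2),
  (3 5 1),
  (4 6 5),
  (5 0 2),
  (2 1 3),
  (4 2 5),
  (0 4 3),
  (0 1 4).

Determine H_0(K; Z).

Fix the vertex order 0 < 1 < 2 < 3 < 4 < 5 < 6 and write every simplex with vertices in increasing order. Then dim K = 2 and the simplices of K are:

  0-simplices (7): [0], [1], [2], [3], [4], [5], [6]
  1-simplices (21): [0,1], [0,2], [0,3], [0,4], [0,5], [0,6], [1,2], [1,3], [1,4], [1,5], [1,6], [2,3], [2,4], [2,5], [2,6], [3,4], [3,5], [3,6], [4,5], [4,6], [5,6]
  2-simplices (14): [0,1,4], [0,1,6], [0,2,5], [0,2,6], [0,3,4], [0,3,5], [1,2,3], [1,2,4], [1,3,5], [1,5,6], [2,3,6], [2,4,5], [3,4,6], [4,5,6]

giving chain groups C_0 ≅ Z^7, C_1 ≅ Z^21, C_2 ≅ Z^14.

∂_1: C_1 → C_0 maps an edge to its endpoints' difference, ∂[p,q] = q − p.
The 7×21 boundary matrix has rank 6 and Smith normal form diag(1,1,1,1,1,1).

∂_2: C_2 → C_1 acts by ∂[p,q,r] = [q,r] − [p,r] + [p,q]. For instance
  ∂[1,2,3] = [2,3] − [1,3] + [1,2],
  ∂[0,3,5] = [3,5] − [0,5] + [0,3].
The 21×14 boundary matrix has rank 13 and Smith normal form diag(1,1,1,1,1,1,1,1,1,1,1,1,1).

Computing H_k = (kernel of ∂_k) / (image of ∂_{k+1}):

  H_0: rank C_0 − rank ∂_1 = 7 − 6 = 1, and the invariant factors of ∂_1 are all 1, so H_0 = Z.

(K is a triangulation of the torus T^2.)

H_0 ≅ Z.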